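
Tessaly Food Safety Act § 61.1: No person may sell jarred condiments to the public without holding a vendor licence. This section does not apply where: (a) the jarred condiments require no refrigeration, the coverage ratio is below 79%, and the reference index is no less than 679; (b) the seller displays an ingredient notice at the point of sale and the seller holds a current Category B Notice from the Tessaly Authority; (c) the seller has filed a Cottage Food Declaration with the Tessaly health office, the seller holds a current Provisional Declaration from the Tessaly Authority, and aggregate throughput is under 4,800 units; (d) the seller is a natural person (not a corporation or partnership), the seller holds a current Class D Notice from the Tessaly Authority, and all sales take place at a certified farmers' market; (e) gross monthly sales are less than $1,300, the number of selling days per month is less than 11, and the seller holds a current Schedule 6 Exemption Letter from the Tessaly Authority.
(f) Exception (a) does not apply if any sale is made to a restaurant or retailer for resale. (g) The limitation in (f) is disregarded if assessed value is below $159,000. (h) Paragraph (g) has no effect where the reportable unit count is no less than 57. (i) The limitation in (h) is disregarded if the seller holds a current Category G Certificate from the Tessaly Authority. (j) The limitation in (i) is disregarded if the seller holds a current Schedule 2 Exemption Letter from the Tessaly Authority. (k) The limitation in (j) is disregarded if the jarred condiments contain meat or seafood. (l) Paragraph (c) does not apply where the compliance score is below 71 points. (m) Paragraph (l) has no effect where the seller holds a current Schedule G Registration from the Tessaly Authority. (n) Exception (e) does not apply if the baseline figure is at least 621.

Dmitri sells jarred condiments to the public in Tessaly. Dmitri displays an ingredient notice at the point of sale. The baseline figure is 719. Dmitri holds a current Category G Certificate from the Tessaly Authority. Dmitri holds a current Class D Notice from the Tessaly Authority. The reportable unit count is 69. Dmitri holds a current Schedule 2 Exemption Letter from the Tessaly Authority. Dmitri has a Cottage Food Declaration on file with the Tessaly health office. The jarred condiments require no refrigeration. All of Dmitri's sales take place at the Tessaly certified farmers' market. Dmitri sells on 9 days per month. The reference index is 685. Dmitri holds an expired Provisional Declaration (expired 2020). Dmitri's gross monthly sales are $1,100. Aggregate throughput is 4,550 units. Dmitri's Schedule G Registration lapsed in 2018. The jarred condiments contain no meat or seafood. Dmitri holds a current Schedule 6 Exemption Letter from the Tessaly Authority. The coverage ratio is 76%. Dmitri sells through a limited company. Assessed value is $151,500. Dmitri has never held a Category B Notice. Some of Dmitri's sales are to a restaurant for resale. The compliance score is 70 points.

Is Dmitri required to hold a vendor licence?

Yes — Dmitri must hold a vendor licence.

Exception (a) is satisfied on its face — the jarred condiments are shelf-stable; the coverage ratio is 76%, below the 79% limit; the reference index is 685, meeting the 679 threshold. But applying paragraphs (f)–(k): (f) is engaged — some sales are to a restaurant for resale. (g) would limit (f) — assessed value is $151,500, below the $159,000 limit — but (h) sets (g) aside: (h) operates against (g): the reportable unit count is 69, meeting the 57 threshold. (i) would limit (h) — a current Category G Certificate is held — but (j) sets (i) aside: (j) is triggered — a current Schedule 2 Exemption Letter is held. (k), which would lift (j), is not triggered — the jarred condiments contain no meat or seafood. So (a) is unavailable.
Exception (b) requires that the seller holds a current Category B Notice from the Tessaly Authority; but the Category B Notice is not current, so (b) is unavailable.
Exception (c) fails — the Provisional Declaration is not current.
Exception (d) does not apply: the seller operates through a limited company.
Exception (e) is satisfied on its face — gross monthly sales are $1,100, less than the $1,300 limit; the number of selling days per month is 9, less than the 11 limit; a current Schedule 6 Exemption Letter is held. Turning to paragraph (n): (n) applies — the baseline figure is 719, meeting the 621 threshold. So (e) is unavailable.
No exception displaces § 61.1.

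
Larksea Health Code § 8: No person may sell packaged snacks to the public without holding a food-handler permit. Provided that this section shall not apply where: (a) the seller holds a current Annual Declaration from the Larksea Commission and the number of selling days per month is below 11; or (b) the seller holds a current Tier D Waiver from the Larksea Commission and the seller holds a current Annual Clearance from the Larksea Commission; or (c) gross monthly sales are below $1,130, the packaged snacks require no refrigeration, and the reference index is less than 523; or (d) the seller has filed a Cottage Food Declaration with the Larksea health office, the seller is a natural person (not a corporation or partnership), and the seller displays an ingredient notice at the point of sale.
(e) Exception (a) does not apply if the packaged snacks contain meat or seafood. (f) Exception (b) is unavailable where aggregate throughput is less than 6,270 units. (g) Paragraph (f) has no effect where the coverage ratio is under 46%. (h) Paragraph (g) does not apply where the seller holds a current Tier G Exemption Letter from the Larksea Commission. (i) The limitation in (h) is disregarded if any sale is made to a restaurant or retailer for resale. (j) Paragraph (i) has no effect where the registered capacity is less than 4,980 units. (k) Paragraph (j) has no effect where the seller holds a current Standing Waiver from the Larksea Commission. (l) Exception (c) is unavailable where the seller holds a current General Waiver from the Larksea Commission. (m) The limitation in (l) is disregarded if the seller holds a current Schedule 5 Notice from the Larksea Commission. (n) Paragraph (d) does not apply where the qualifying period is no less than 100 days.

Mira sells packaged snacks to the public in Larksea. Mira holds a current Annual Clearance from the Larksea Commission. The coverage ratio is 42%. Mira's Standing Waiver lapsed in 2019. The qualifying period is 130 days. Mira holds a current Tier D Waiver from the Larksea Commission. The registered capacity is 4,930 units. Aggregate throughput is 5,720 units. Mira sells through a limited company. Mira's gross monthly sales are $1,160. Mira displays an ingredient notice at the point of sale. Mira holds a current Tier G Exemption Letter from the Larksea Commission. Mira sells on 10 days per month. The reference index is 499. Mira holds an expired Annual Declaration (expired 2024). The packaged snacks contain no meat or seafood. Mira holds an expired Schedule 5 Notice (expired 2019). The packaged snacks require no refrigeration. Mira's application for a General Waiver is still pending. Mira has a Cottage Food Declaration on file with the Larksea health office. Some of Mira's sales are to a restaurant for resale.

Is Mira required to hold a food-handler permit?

Exception (a) requires that the seller holds a current Annual Declaration from the Larksea Commission; but the Annual Declaration is not current, so (a) is unavailable.
Exception (b) is satisfied on its face — a current Tier D Waiver is held; a current Annual Clearance is held. But applying paragraphs (f)–(k): (f) is triggered — aggregate throughput is 5,720 units, less than the 6,270 units limit. (g) is triggered (the coverage ratio is 42%, under the 46% limit), but is set aside by (h): (h) operates against (g): a current Tier G Exemption Letter is held. (i) would limit (h) — some sales are to a restaurant for resale — but (j) sets (i) aside: (j) operates against (i): the registered capacity is 4,930 units, less than the 4,980 units limit. (k), which would lift (j), does not operate here — no current Standing Waiver is held. Exception (b) does not apply.
Exception (c) requires that gross monthly sales are below $1,130; but gross monthly sales are $1,160, not below $1,130, so (c) is unavailable.
Exception (d) does not apply: the seller operates through a limited company.
No exception applies. The general rule governs.

Yes — Mira must hold a food-handler permit.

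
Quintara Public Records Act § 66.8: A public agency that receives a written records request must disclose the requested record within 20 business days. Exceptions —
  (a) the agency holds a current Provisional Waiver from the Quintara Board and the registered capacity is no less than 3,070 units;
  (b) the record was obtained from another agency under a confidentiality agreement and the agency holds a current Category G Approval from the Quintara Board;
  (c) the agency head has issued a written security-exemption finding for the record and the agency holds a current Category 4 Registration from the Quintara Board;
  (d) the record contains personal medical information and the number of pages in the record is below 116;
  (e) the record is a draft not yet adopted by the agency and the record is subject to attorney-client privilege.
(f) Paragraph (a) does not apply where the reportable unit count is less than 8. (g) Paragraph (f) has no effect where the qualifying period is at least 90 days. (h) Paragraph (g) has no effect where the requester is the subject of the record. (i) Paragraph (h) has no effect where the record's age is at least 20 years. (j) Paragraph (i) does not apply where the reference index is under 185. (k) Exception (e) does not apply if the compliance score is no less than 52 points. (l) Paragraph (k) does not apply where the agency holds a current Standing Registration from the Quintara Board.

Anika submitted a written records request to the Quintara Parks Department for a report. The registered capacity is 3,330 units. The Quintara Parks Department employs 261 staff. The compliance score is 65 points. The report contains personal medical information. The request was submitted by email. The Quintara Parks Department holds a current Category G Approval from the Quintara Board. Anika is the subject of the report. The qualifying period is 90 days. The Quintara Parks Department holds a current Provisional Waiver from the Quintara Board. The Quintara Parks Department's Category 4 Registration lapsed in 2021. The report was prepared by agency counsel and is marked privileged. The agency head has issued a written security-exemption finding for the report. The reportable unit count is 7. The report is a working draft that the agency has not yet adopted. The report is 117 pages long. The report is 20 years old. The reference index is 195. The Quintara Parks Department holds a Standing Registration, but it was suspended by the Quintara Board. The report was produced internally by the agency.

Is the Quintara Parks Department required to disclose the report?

Exception (a)'s conditions are all satisfied: a current Provisional Waiver is held; the registered capacity is 3,330 units, meeting the 3,070 units threshold. Applying paragraphs (f)–(j): (f) would limit (a) — the reportable unit count is 7, less than the 8 limit — but (g) sets (f) aside: (g) operates against (f): the qualifying period is 90 days, meeting the 90 days threshold. (h) is triggered (Anika is the subject of the report), but is overridden by (i): (i) is triggered — the record's age is 20 years, meeting the 20 years threshold. (j) is inapplicable (the reference index is 195, not under 185), so (i) stands. Exception (a) stands.
Exception (b) does not apply: the report was produced internally.
Exception (c) does not apply: the Category 4 Registration is not current.
Exception (d) fails — the number of pages in the record is 117, not below 116.
Exception (e): the report is an unadopted draft; the report is privileged — every condition holds. But applying paragraphs (k)–(l): (k) is triggered — the compliance score is 65 points, meeting the 52 points threshold. (l), which would lift (k), is inapplicable — there is no Standing Registration in force. Exception (e) does not apply.

No — exception (a) applies; the Quintara Parks Department is not required to disclose the report.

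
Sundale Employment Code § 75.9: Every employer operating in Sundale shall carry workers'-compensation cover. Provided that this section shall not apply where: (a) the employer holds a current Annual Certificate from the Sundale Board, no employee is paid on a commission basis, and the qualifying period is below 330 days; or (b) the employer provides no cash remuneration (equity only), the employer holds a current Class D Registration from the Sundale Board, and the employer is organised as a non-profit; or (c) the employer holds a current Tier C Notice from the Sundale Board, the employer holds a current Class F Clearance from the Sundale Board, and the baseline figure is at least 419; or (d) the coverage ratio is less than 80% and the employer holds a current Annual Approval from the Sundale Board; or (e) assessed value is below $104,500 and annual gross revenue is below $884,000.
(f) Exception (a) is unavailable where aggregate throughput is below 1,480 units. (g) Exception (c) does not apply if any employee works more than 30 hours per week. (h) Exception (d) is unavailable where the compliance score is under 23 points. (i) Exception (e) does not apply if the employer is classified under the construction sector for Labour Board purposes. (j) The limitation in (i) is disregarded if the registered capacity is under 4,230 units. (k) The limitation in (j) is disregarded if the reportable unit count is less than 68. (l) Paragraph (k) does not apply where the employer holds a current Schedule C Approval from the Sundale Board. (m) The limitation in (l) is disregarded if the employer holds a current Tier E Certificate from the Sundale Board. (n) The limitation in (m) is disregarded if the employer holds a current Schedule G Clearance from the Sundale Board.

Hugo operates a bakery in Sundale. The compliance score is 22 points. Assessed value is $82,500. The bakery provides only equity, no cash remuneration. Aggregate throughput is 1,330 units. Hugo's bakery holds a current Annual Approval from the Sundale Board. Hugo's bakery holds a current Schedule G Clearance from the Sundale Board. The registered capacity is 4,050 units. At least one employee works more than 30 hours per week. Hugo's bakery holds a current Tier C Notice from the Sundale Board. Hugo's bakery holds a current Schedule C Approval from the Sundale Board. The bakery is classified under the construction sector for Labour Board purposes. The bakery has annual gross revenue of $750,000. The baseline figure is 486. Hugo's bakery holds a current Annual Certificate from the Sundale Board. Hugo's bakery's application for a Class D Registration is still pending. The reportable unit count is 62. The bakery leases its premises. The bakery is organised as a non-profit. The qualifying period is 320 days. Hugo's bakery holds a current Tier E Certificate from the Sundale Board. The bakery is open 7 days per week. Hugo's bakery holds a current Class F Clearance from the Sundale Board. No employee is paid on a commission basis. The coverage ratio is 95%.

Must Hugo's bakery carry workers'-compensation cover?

All of (a)'s requirements are met (a current Annual Certificate is held; no employee is paid on commission; the qualifying period is 320 days, below the 330 days limit). But applying paragraph (f): (f) operates against (a): aggregate throughput is 1,330 units, below the 1,480 units limit. Exception (a) does not apply.
Exception (b) does not apply: the Class D Registration is not current.
Exception (c)'s conditions are all satisfied: a current Tier C Notice is held; a current Class F Clearance is held; the baseline figure is 486, meeting the 419 threshold. However, paragraph (g) must be considered: (g) operates against (c): at least one employee exceeds 30 hours/week. Exception (c) does not apply.
Exception (d) fails — the coverage ratio is 95%, not less than 80%.
Exception (e): assessed value is $82,500, below the $104,500 limit; annual gross revenue is $750,000, below the $884,000 limit — every condition holds. Applying paragraphs (i)–(n): (i) operates (the bakery is classified under the construction sector), but yields to (j): (j) applies — the registered capacity is 4,050 units, under the 4,230 units limit. (k) applies (the reportable unit count is 62, less than the 68 limit), but is displaced by (l): (l) operates against (k): a current Schedule C Approval is held. (m) is triggered (a current Tier E Certificate is held), but is set aside by (n): (n) is engaged — a current Schedule G Clearance is held. So (e) applies.

No — exception (e) applies; Hugo's bakery is not required to carry workers'-compensation cover.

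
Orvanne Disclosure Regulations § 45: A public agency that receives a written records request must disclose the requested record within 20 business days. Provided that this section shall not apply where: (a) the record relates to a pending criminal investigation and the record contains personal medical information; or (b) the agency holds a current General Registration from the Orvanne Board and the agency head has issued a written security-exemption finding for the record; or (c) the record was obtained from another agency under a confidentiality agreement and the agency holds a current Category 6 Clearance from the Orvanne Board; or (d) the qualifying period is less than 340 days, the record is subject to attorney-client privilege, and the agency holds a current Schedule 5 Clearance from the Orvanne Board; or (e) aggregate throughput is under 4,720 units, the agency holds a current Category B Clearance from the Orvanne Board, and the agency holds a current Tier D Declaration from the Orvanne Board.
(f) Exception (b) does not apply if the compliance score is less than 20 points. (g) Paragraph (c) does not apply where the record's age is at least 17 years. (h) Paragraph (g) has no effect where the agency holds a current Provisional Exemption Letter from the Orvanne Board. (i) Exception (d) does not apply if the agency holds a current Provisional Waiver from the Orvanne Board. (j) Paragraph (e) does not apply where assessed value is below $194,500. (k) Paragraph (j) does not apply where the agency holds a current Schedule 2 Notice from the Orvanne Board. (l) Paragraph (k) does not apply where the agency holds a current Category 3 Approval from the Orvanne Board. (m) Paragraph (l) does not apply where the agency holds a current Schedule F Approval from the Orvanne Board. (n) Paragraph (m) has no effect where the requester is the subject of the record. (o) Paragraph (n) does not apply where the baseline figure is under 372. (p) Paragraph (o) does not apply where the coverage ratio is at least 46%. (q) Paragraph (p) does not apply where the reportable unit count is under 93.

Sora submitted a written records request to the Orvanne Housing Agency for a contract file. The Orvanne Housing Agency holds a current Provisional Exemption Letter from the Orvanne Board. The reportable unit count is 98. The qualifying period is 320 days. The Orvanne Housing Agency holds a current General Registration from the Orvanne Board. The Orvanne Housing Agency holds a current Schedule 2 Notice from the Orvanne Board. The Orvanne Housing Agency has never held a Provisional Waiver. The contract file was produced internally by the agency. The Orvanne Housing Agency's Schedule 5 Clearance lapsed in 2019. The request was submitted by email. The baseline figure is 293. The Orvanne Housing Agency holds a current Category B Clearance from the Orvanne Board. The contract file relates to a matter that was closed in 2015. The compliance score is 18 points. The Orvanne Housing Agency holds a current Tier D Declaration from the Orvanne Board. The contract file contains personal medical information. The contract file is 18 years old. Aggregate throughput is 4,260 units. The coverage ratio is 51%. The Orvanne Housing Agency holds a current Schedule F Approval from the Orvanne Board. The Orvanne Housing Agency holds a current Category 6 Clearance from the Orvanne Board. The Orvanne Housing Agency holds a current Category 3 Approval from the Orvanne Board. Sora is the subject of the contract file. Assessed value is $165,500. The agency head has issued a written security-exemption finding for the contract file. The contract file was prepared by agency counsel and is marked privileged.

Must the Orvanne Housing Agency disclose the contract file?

Yes — the Orvanne Housing Agency must disclose the contract file.

Exception (a) requires that the record relates to a pending criminal investigation; but the contract file relates to a closed matter, so (a) is unavailable.
Exception (b): a current General Registration is held; a written security-exemption finding has been issued — every condition holds. But: (f) is engaged — the compliance score is 18 points, less than the 20 points limit. (b) is therefore removed.
Exception (c) does not apply: the contract file was produced internally.
Exception (d) fails — the Schedule 5 Clearance is not current.
All of (e)'s requirements are met (aggregate throughput is 4,260 units, under the 4,720 units limit; a current Category B Clearance is held; a current Tier D Declaration is held). Turning to paragraphs (j)–(q): (j) operates against (e): assessed value is $165,500, below the $194,500 limit. (k) would limit (j) — a current Schedule 2 Notice is held — but (l) sets (k) aside: (l) operates against (k): a current Category 3 Approval is held. (m) would limit (l) — a current Schedule F Approval is held — but (n) sets (m) aside: (n) is triggered — Sora is the subject of the contract file. (o) would limit (n) — the baseline figure is 293, under the 372 limit — but (p) sets (o) aside: (p) operates against (o): the coverage ratio is 51%, meeting the 46% threshold. (q) is not engaged (the reportable unit count is 98, not under 93), so (p) stands. (e) is therefore removed.
None of the exceptions is available; § 45 applies in full.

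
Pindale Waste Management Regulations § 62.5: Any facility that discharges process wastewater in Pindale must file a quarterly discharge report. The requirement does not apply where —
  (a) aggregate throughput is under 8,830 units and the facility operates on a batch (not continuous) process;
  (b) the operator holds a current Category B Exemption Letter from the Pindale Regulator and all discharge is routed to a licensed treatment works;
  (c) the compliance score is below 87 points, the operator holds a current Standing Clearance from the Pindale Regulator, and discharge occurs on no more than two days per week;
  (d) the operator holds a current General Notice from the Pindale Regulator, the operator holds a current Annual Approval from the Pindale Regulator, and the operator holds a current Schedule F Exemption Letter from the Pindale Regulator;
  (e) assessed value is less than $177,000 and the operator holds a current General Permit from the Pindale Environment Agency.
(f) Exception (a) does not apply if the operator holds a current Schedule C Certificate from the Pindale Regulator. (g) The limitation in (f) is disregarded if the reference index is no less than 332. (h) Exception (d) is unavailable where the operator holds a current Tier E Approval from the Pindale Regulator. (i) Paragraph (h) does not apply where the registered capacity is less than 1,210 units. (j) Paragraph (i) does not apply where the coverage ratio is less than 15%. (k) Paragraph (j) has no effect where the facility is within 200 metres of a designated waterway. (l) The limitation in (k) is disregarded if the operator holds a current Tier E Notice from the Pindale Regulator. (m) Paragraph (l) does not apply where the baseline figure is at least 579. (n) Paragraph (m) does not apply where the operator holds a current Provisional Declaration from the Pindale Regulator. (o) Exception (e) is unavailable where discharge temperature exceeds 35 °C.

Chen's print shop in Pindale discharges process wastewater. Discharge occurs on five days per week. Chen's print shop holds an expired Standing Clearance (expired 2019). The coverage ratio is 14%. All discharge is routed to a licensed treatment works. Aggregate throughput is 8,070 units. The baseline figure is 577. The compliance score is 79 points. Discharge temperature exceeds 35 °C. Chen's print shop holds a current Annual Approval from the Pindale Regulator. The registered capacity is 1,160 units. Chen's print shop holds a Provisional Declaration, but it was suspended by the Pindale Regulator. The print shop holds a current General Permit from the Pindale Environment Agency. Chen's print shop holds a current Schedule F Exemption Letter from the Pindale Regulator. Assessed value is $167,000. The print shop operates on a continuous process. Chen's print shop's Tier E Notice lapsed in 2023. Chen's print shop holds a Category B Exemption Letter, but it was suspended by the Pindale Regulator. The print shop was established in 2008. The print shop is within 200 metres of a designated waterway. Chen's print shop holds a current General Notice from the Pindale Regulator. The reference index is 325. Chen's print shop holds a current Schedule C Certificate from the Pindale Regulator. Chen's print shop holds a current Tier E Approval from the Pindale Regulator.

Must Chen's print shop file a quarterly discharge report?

Exception (a) does not apply: the facility operates on a continuous process.
Exception (b) requires that the operator holds a current Category B Exemption Letter from the Pindale Regulator; but the Category B Exemption Letter is not current, so (b) is unavailable.
Exception (c) requires that the operator holds a current Standing Clearance from the Pindale Regulator; but there is no Standing Clearance in force, so (c) is unavailable.
All of (d)'s requirements are met (a current General Notice is held; a current Annual Approval is held; a current Schedule F Exemption Letter is held). As to paragraphs (h)–(n): (h) applies (a current Tier E Approval is held), but is overridden by (i): (i) operates against (h): the registered capacity is 1,160 units, less than the 1,210 units limit. (j) is engaged (the coverage ratio is 14%, less than the 15% limit), but is displaced by (k): (k) operates — the print shop is within 200 m of a designated waterway. (l), which would lift (k), is inapplicable — there is no Tier E Notice in force. So (d) applies.
Exception (e) is satisfied on its face — assessed value is $167,000, less than the $177,000 limit; a current General Permit is held. But applying paragraph (o): (o) operates against (e): discharge temperature exceeds 35 °C. (e) is therefore removed.

No — exception (d) applies; Chen's print shop is not required to file a quarterly discharge report.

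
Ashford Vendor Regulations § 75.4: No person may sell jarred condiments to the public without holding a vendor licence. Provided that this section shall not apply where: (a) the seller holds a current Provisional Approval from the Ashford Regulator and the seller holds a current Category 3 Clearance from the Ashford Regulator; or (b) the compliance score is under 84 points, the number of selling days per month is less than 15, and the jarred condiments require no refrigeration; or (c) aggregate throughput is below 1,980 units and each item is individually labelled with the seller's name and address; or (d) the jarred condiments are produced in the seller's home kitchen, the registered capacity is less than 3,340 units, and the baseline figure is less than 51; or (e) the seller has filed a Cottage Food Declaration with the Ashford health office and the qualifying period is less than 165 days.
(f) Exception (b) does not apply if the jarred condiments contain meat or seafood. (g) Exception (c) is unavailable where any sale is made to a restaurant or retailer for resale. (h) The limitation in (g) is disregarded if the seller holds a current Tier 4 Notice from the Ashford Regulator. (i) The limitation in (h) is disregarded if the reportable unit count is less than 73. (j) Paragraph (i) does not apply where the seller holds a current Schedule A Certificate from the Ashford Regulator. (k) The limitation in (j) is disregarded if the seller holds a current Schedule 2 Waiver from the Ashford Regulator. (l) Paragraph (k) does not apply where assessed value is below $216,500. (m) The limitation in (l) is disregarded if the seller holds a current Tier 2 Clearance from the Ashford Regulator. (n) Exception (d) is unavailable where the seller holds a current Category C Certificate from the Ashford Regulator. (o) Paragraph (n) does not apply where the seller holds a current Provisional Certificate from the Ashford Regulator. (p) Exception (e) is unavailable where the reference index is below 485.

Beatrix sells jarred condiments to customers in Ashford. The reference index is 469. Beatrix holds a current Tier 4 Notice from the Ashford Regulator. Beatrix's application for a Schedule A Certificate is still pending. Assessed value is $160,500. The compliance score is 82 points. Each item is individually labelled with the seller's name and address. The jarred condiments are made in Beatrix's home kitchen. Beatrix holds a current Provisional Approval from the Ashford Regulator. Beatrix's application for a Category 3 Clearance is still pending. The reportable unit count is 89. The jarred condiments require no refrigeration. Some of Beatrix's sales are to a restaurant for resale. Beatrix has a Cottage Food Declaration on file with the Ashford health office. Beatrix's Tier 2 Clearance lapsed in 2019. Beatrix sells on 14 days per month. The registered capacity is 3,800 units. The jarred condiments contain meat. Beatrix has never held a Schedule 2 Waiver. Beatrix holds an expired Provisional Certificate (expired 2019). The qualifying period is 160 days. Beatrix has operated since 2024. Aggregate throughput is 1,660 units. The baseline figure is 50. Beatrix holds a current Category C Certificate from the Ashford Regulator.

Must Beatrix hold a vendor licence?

No — exception (c) applies; Beatrix is not required to hold a vendor licence.

Exception (a) does not apply: no current Category 3 Clearance is held.
All of (b)'s requirements are met (the compliance score is 82 points, under the 84 points limit; the number of selling days per month is 14, less than the 15 limit; the jarred condiments are shelf-stable). But applying paragraph (f): (f) operates against (b): the jarred condiments contain meat. Exception (b) does not apply.
Exception (c) is satisfied on its face — aggregate throughput is 1,660 units, below the 1,980 units limit; items are individually labelled. Considering the limiting provisions: (g) would limit (c) — some sales are to a restaurant for resale — but (h) sets (g) aside: (h) operates against (g): a current Tier 4 Notice is held. (i) is not engaged (the reportable unit count is 89, not less than 73), so (h) stands. Exception (c) stands.
Exception (d) does not apply: the registered capacity is 3,800 units, not less than 3,340 units.
Exception (e): a Cottage Food Declaration is on file; the qualifying period is 160 days, less than the 165 days limit — every condition holds. But applying paragraph (p): (p) operates against (e): the reference index is 469, below the 485 limit. So (e) is unavailable.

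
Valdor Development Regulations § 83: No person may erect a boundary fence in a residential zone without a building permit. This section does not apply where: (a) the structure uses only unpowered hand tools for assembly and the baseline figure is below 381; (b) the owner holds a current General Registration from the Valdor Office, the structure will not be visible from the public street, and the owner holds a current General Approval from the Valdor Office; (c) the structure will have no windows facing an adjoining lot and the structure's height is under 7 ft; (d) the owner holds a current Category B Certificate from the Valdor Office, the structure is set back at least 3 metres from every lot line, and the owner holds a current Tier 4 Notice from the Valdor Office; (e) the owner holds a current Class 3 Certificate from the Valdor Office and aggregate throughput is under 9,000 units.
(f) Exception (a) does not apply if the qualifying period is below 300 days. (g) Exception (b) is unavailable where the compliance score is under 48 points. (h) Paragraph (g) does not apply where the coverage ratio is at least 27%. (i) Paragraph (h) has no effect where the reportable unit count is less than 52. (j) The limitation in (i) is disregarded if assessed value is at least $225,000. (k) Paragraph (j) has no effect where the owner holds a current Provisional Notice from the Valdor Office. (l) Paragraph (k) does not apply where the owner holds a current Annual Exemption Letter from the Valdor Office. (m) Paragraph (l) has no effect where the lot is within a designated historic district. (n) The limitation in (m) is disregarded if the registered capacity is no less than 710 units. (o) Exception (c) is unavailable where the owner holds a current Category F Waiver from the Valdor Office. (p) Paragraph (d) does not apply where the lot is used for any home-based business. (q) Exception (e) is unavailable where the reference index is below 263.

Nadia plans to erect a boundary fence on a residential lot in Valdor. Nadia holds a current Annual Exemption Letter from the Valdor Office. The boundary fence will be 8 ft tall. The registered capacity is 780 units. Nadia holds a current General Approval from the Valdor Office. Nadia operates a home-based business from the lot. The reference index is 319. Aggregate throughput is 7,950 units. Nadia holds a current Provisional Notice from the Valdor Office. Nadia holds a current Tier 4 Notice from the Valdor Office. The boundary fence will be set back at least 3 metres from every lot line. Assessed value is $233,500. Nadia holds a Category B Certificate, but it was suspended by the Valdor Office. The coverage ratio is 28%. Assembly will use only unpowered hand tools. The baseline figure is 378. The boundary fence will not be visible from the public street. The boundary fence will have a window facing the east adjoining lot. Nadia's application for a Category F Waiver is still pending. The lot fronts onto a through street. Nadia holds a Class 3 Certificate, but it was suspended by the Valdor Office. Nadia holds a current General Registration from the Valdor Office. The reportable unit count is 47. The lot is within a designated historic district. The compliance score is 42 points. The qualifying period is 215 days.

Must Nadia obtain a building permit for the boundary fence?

No — exception (b) applies; Nadia does not need a building permit.

Exception (a) is satisfied on its face — assembly uses only hand tools; the baseline figure is 378, below the 381 limit. But: (f) operates against (a): the qualifying period is 215 days, below the 300 days limit. (a) is therefore removed.
Exception (b) is satisfied on its face — a current General Registration is held; the structure will not be visible from the street; a current General Approval is held. Under paragraphs (g)–(n): (g) is triggered (the compliance score is 42 points, under the 48 points limit), but is displaced by (h): (h) operates — the coverage ratio is 28%, meeting the 27% threshold. (i) is triggered (the reportable unit count is 47, less than the 52 limit), but is itself disapplied by (j): (j) is engaged — assessed value is $233,500, meeting the $225,000 threshold. (k) would limit (j) — a current Provisional Notice is held — but (l) sets (k) aside: (l) is engaged — a current Annual Exemption Letter is held. (m) applies (the lot is in a historic district), but is set aside by (n): (n) operates against (m): the registered capacity is 780 units, meeting the 710 units threshold. So (b) applies.
Exception (c) fails — a window faces an adjoining lot.
Exception (d) does not apply: no current Category B Certificate is held.
Exception (e) does not apply: no current Class 3 Certificate is held.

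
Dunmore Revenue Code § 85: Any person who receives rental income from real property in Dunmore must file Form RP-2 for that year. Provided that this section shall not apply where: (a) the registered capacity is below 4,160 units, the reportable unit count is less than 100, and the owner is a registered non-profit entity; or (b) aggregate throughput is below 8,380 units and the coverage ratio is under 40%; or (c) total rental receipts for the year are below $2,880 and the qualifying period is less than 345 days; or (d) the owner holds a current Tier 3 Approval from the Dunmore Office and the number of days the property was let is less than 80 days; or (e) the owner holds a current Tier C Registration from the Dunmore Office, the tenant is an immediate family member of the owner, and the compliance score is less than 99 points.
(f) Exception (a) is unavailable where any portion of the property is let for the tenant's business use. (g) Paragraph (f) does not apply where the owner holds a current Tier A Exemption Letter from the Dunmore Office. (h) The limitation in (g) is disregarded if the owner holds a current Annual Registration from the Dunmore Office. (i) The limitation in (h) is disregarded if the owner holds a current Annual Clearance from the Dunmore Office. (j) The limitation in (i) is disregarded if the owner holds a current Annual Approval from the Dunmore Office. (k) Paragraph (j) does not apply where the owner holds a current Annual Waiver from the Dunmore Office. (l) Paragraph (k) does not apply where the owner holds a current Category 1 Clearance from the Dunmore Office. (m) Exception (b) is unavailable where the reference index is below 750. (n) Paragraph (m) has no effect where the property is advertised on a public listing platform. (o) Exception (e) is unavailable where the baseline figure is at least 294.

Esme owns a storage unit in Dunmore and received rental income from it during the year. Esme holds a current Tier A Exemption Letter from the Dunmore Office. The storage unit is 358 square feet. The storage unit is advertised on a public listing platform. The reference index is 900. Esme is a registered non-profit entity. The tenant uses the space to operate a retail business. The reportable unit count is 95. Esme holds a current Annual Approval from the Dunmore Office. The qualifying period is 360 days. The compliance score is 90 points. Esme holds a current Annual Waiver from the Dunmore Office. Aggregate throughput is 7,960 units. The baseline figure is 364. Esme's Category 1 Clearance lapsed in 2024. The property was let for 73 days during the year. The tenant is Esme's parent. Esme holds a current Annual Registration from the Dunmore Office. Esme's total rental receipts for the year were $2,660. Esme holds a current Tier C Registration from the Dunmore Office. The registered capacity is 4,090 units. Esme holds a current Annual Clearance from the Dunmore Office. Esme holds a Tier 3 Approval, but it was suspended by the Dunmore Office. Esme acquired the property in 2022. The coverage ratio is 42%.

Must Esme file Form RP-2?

Exception (a) is satisfied on its face — the registered capacity is 4,090 units, below the 4,160 units limit; the reportable unit count is 95, less than the 100 limit; Esme is a registered non-profit. Considering the limiting provisions: (f) operates (the space is let for business use), but is itself disapplied by (g): (g) operates against (f): a current Tier A Exemption Letter is held. (h) would limit (g) — a current Annual Registration is held — but (i) sets (h) aside: (i) operates against (h): a current Annual Clearance is held. (j) would limit (i) — a current Annual Approval is held — but (k) sets (j) aside: (k) applies — a current Annual Waiver is held. (l) is inapplicable (the Category 1 Clearance is not current), so (k) stands. So (a) applies.
Exception (b) requires that the coverage ratio is under 40%; but the coverage ratio is 42%, not under 40%, so (b) is unavailable.
Exception (c) requires that the qualifying period is less than 345 days; but the qualifying period is 360 days, not less than 345 days, so (c) is unavailable.
Exception (d) requires that the owner holds a current Tier 3 Approval from the Dunmore Office; but there is no Tier 3 Approval in force, so (d) is unavailable.
Exception (e): a current Tier C Registration is held; the tenant is an immediate family member; the compliance score is 90 points, less than the 99 points limit — every condition holds. However, paragraph (o) must be considered: (o) applies — the baseline figure is 364, meeting the 294 threshold. So (e) is unavailable.

No — exception (a) applies; Esme is not required to file Form RP-2.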